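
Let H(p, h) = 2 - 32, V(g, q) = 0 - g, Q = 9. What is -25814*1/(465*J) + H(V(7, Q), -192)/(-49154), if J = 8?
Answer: -317187439/45713220 ≈ -6.9386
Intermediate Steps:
V(g, q) = -g
H(p, h) = -30
-25814*1/(465*J) + H(V(7, Q), -192)/(-49154) = -25814/((8*(-31))*(-15)) - 30/(-49154) = -25814/((-248*(-15))) - 30*(-1/49154) = -25814/3720 + 15/24577 = -25814*1/3720 + 15/24577 = -12907/1860 + 15/24577 = -317187439/45713220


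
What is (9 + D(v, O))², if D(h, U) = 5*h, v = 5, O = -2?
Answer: 1156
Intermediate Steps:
(9 + D(v, O))² = (9 + 5*5)² = (9 + 25)² = 34² = 1156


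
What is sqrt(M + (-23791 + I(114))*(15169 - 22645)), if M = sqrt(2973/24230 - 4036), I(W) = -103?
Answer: sqrt(104873311198437600 + 24230*I*sqrt(2369434908610))/24230 ≈ 13365.0 + 0.0023766*I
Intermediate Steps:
M = I*sqrt(2369434908610)/24230 (M = sqrt(2973*(1/24230) - 4036) = sqrt(2973/24230 - 4036) = sqrt(-97789307/24230) = I*sqrt(2369434908610)/24230 ≈ 63.529*I)
sqrt(M + (-23791 + I(114))*(15169 - 22645)) = sqrt(I*sqrt(2369434908610)/24230 + (-23791 - 103)*(15169 - 22645)) = sqrt(I*sqrt(2369434908610)/24230 - 23894*(-7476)) = sqrt(I*sqrt(2369434908610)/24230 + 178631544) = sqrt(178631544 + I*sqrt(2369434908610)/24230)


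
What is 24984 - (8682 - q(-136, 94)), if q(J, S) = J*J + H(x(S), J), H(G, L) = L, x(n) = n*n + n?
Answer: 34662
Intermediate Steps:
x(n) = n + n² (x(n) = n² + n = n + n²)
q(J, S) = J + J² (q(J, S) = J*J + J = J² + J = J + J²)
24984 - (8682 - q(-136, 94)) = 24984 - (8682 - (-136)*(1 - 136)) = 24984 - (8682 - (-136)*(-135)) = 24984 - (8682 - 1*18360) = 24984 - (8682 - 18360) = 24984 - 1*(-9678) = 24984 + 9678 = 34662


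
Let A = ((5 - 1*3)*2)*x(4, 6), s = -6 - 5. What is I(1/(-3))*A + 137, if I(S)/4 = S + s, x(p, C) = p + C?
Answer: -5029/3 ≈ -1676.3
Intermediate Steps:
s = -11
x(p, C) = C + p
I(S) = -44 + 4*S (I(S) = 4*(S - 11) = 4*(-11 + S) = -44 + 4*S)
A = 40 (A = ((5 - 1*3)*2)*(6 + 4) = ((5 - 3)*2)*10 = (2*2)*10 = 4*10 = 40)
I(1/(-3))*A + 137 = (-44 + 4/(-3))*40 + 137 = (-44 + 4*(-1/3))*40 + 137 = (-44 - 4/3)*40 + 137 = -136/3*40 + 137 = -5440/3 + 137 = -5029/3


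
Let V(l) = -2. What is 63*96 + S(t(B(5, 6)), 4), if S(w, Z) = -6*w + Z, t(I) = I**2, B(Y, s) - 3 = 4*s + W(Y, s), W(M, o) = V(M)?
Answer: 2302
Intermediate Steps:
W(M, o) = -2
B(Y, s) = 1 + 4*s (B(Y, s) = 3 + (4*s - 2) = 3 + (-2 + 4*s) = 1 + 4*s)
S(w, Z) = Z - 6*w
63*96 + S(t(B(5, 6)), 4) = 63*96 + (4 - 6*(1 + 4*6)**2) = 6048 + (4 - 6*(1 + 24)**2) = 6048 + (4 - 6*25**2) = 6048 + (4 - 6*625) = 6048 + (4 - 3750) = 6048 - 3746 = 2302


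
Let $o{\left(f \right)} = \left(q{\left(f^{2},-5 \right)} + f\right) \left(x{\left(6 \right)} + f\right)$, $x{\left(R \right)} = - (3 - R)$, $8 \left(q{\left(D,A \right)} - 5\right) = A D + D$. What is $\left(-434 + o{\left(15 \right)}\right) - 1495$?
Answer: $-3594$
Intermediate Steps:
$q{\left(D,A \right)} = 5 + \frac{D}{8} + \frac{A D}{8}$ ($q{\left(D,A \right)} = 5 + \frac{A D + D}{8} = 5 + \frac{D + A D}{8} = 5 + \left(\frac{D}{8} + \frac{A D}{8}\right) = 5 + \frac{D}{8} + \frac{A D}{8}$)
$x{\left(R \right)} = -3 + R$
$o{\left(f \right)} = \left(3 + f\right) \left(5 + f - \frac{f^{2}}{2}\right)$ ($o{\left(f \right)} = \left(\left(5 + \frac{f^{2}}{8} + \frac{1}{8} \left(-5\right) f^{2}\right) + f\right) \left(\left(-3 + 6\right) + f\right) = \left(\left(5 + \frac{f^{2}}{8} - \frac{5 f^{2}}{8}\right) + f\right) \left(3 + f\right) = \left(\left(5 - \frac{f^{2}}{2}\right) + f\right) \left(3 + f\right) = \left(5 + f - \frac{f^{2}}{2}\right) \left(3 + f\right) = \left(3 + f\right) \left(5 + f - \frac{f^{2}}{2}\right)$)
$\left(-434 + o{\left(15 \right)}\right) - 1495 = \left(-434 + \left(15 + 8 \cdot 15 - \frac{15^{2}}{2} - \frac{15^{3}}{2}\right)\right) - 1495 = \left(-434 + \left(15 + 120 - \frac{225}{2} - \frac{3375}{2}\right)\right) - 1495 = \left(-434 - 1665\right) - 1495 = -2099 - 1495 = -3594$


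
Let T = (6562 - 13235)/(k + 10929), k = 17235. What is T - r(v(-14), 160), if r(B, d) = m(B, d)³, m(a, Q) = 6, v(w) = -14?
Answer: -6090097/28164 ≈ -216.24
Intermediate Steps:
r(B, d) = 216 (r(B, d) = 6³ = 216)
T = -6673/28164 (T = (6562 - 13235)/(17235 + 10929) = -6673/28164 ≈ -0.23693)
T - r(v(-14), 160) = -6673/28164 - 1*216 = -6673/28164 - 216 = -6090097/28164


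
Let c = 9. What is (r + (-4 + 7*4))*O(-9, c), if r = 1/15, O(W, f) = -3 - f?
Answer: -1444/5 ≈ -288.80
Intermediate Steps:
r = 1/15 ≈ 0.066667
(r + (-4 + 7*4))*O(-9, c) = (1/15 + (-4 + 7*4))*(-3 - 1*9) = (1/15 + (-4 + 28))*(-3 - 9) = (1/15 + 24)*(-12) = (361/15)*(-12) = -1444/5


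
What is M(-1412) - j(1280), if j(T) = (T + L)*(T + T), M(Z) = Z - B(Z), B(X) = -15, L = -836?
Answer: -1138037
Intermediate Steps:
M(Z) = 15 + Z (M(Z) = Z - 1*(-15) = Z + 15 = 15 + Z)
j(T) = 2*T*(-836 + T) (j(T) = (T - 836)*(T + T) = (-836 + T)*(2*T) = 2*T*(-836 + T))
M(-1412) - j(1280) = (15 - 1412) - 2*1280*(-836 + 1280) = -1397 - 2*1280*444 = -1397 - 1*1136640 = -1397 - 1136640 = -1138037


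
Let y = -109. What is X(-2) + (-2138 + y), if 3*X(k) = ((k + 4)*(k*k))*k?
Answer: -6757/3 ≈ -2252.3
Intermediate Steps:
X(k) = k³*(4 + k)/3 (X(k) = (((k + 4)*(k*k))*k)/3 = (((4 + k)*k²)*k)/3 = ((k²*(4 + k))*k)/3 = (k³*(4 + k))/3 = k³*(4 + k)/3)
X(-2) + (-2138 + y) = (⅓)*(-2)³*(4 - 2) + (-2138 - 109) = (⅓)*(-8)*2 - 2247 = -16/3 - 2247 = -6757/3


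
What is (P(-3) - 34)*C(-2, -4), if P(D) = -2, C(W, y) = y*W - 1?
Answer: -252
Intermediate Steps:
C(W, y) = -1 + W*y (C(W, y) = W*y - 1 = -1 + W*y)
(P(-3) - 34)*C(-2, -4) = (-2 - 34)*(-1 - 2*(-4)) = -36*(-1 + 8) = -36*7 = -252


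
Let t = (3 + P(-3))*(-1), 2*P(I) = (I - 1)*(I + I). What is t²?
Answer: 225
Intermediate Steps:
P(I) = I*(-1 + I) (P(I) = ((I - 1)*(I + I))/2 = ((-1 + I)*(2*I))/2 = (2*I*(-1 + I))/2 = I*(-1 + I))
t = -15 (t = (3 - 3*(-1 - 3))*(-1) = (3 - 3*(-4))*(-1) = (3 + 12)*(-1) = 15*(-1) = -15)
t² = (-15)² = 225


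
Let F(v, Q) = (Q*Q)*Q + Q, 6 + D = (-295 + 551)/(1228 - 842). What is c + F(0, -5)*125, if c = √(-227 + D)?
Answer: -16250 + I*√8654313/193 ≈ -16250.0 + 15.243*I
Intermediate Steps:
D = -1030/193 (D = -6 + (-295 + 551)/(1228 - 842) = -6 + 256/386 = -6 + 256*(1/386) = -6 + 128/193 = -1030/193 ≈ -5.3368)
F(v, Q) = Q + Q³ (F(v, Q) = Q²*Q + Q = Q³ + Q = Q + Q³)
c = I*√8654313/193 (c = √(-227 - 1030/193) = √(-44841/193) = I*√8654313/193 ≈ 15.243*I)
c + F(0, -5)*125 = I*√8654313/193 + (-5 + (-5)³)*125 = I*√8654313/193 + (-5 - 125)*125 = I*√8654313/193 - 130*125 = I*√8654313/193 - 16250 = -16250 + I*√8654313/193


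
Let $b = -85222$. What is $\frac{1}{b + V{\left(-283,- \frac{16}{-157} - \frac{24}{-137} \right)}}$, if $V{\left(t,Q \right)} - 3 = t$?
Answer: $- \frac{1}{85502} \approx -1.1696 \cdot 10^{-5}$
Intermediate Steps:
$V{\left(t,Q \right)} = 3 + t$
$\frac{1}{b + V{\left(-283,- \frac{16}{-157} - \frac{24}{-137} \right)}} = \frac{1}{-85222 + \left(3 - 283\right)} = \frac{1}{-85222 - 280} = \frac{1}{-85502} = - \frac{1}{85502}$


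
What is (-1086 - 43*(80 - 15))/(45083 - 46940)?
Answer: 3881/1857 ≈ 2.0899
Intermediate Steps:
(-1086 - 43*(80 - 15))/(45083 - 46940) = (-1086 - 43*65)/(-1857) = (-1086 - 2795)*(-1/1857) = -3881*(-1/1857) = 3881/1857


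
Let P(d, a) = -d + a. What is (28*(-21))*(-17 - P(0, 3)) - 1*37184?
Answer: -25424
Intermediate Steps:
P(d, a) = a - d
(28*(-21))*(-17 - P(0, 3)) - 1*37184 = (28*(-21))*(-17 - (3 - 1*0)) - 1*37184 = -588*(-17 - (3 + 0)) - 37184 = -588*(-17 - 1*3) - 37184 = -588*(-17 - 3) - 37184 = -588*(-20) - 37184 = 11760 - 37184 = -25424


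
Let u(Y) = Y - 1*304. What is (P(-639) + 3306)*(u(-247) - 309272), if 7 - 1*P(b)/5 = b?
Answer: -2025003128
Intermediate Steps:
u(Y) = -304 + Y (u(Y) = Y - 304 = -304 + Y)
P(b) = 35 - 5*b
(P(-639) + 3306)*(u(-247) - 309272) = ((35 - 5*(-639)) + 3306)*((-304 - 247) - 309272) = ((35 + 3195) + 3306)*(-551 - 309272) = (3230 + 3306)*(-309823) = 6536*(-309823) = -2025003128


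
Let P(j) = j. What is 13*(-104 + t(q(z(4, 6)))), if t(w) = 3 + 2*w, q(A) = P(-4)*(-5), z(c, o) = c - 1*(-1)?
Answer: -793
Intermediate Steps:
z(c, o) = 1 + c (z(c, o) = c + 1 = 1 + c)
q(A) = 20 (q(A) = -4*(-5) = 20)
13*(-104 + t(q(z(4, 6)))) = 13*(-104 + (3 + 2*20)) = 13*(-104 + (3 + 40)) = 13*(-104 + 43) = 13*(-61) = -793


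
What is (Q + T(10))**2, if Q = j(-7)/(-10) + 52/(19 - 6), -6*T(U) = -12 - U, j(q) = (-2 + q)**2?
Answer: 169/900 ≈ 0.18778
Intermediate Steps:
T(U) = 2 + U/6 (T(U) = -(-12 - U)/6 = 2 + U/6)
Q = -41/10 (Q = (-2 - 7)**2/(-10) + 52/(19 - 6) = (-9)**2*(-1/10) + 52/13 = 81*(-1/10) + 52*(1/13) = -81/10 + 4 = -41/10 ≈ -4.1000)
(Q + T(10))**2 = (-41/10 + (2 + (1/6)*10))**2 = (-41/10 + (2 + 5/3))**2 = (-41/10 + 11/3)**2 = (-13/30)**2 = 169/900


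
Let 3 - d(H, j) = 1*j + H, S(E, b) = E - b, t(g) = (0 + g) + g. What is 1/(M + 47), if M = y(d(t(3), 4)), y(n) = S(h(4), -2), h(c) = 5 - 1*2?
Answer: 1/52 ≈ 0.019231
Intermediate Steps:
h(c) = 3 (h(c) = 5 - 2 = 3)
t(g) = 2*g (t(g) = g + g = 2*g)
d(H, j) = 3 - H - j (d(H, j) = 3 - (1*j + H) = 3 - (j + H) = 3 - (H + j) = 3 + (-H - j) = 3 - H - j)
y(n) = 5 (y(n) = 3 - 1*(-2) = 3 + 2 = 5)
M = 5
1/(M + 47) = 1/(5 + 47) = 1/52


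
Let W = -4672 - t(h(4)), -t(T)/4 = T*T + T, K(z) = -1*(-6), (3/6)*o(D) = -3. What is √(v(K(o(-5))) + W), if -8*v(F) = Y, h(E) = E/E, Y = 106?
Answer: I*√18709/2 ≈ 68.39*I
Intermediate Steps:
o(D) = -6 (o(D) = 2*(-3) = -6)
h(E) = 1
K(z) = 6
t(T) = -4*T - 4*T² (t(T) = -4*(T*T + T) = -4*(T² + T) = -4*(T + T²) = -4*T - 4*T²)
v(F) = -53/4 (v(F) = -⅛*106 = -53/4)
W = -4664 (W = -4672 - (-4)*(1 + 1) = -4672 - (-4)*2 = -4672 - 1*(-8) = -4672 + 8 = -4664)
√(v(K(o(-5))) + W) = √(-53/4 - 4664) = √(-18709/4) = I*√18709/2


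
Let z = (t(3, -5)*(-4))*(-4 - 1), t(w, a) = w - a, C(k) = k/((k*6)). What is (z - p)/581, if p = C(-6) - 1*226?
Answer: 2315/3486 ≈ 0.66408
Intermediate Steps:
C(k) = ⅙ (C(k) = k/((6*k)) = k*(1/(6*k)) = ⅙)
p = -1355/6 (p = ⅙ - 1*226 = ⅙ - 226 = -1355/6 ≈ -225.83)
z = 160 (z = ((3 - 1*(-5))*(-4))*(-4 - 1) = ((3 + 5)*(-4))*(-5) = (8*(-4))*(-5) = -32*(-5) = 160)
(z - p)/581 = (160 - 1*(-1355/6))/581 = (160 + 1355/6)*(1/581) = (2315/6)*(1/581) = 2315/3486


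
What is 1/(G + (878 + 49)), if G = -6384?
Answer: -1/5457 ≈ -0.00018325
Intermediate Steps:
1/(G + (878 + 49)) = 1/(-6384 + (878 + 49)) = 1/(-6384 + 927) = 1/(-5457) = -1/5457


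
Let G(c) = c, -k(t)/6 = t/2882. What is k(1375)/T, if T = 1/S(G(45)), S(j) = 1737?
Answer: -651375/131 ≈ -4972.3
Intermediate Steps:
k(t) = -3*t/1441 (k(t) = -6*t/2882 = -3*t/1441)
T = 1/1737 ≈ 0.00057571
k(1375)/T = (-3/1441*1375)/(1/1737) = -375/131*1737 = -651375/131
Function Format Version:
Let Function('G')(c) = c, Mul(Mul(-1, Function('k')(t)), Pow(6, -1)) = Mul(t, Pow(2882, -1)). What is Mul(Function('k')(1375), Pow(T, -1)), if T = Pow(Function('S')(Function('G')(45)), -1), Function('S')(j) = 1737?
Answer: Rational(-651375, 131) ≈ -4972.3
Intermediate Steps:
Function('k')(t) = Mul(Rational(-3, 1441), t) (Function('k')(t) = Mul(-6, Mul(t, Pow(2882, -1))) = Mul(-6, Mul(t, Rational(1, 2882))) = Mul(-6, Mul(Rational(1, 2882), t)) = Mul(Rational(-3, 1441), t))
T = Rational(1, 1737) (T = Pow(1737, -1) = Rational(1, 1737) ≈ 0.00057571)
Mul(Function('k')(1375), Pow(T, -1)) = Mul(Mul(Rational(-3, 1441), 1375), Pow(Rational(1, 1737), -1)) = Mul(Rational(-375, 131), 1737) = Rational(-651375, 131)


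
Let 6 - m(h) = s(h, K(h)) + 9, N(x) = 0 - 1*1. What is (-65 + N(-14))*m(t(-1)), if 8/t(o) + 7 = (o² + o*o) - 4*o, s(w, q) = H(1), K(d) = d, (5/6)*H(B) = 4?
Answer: 2574/5 ≈ 514.80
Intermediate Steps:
H(B) = 24/5 (H(B) = (6/5)*4 = 24/5)
s(w, q) = 24/5
t(o) = 8/(-7 - 4*o + 2*o²) (t(o) = 8/(-7 + ((o² + o*o) - 4*o)) = 8/(-7 + ((o² + o²) - 4*o)) = 8/(-7 + (2*o² - 4*o)) = 8/(-7 + (-4*o + 2*o²)) = 8/(-7 - 4*o + 2*o²))
N(x) = -1 (N(x) = 0 - 1 = -1)
m(h) = -39/5 (m(h) = 6 - (24/5 + 9) = 6 - 1*69/5 = 6 - 69/5 = -39/5)
(-65 + N(-14))*m(t(-1)) = (-65 - 1)*(-39/5) = -66*(-39/5) = 2574/5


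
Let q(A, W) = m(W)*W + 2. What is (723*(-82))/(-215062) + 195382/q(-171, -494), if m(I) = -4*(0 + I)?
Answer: 3963077732/52482762701 ≈ 0.075512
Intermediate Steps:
m(I) = -4*I
q(A, W) = 2 - 4*W² (q(A, W) = (-4*W)*W + 2 = -4*W² + 2 = 2 - 4*W²)
(723*(-82))/(-215062) + 195382/q(-171, -494) = (723*(-82))/(-215062) + 195382/(2 - 4*(-494)²) = -59286*(-1/215062) + 195382/(2 - 4*244036) = 29643/107531 + 195382/(2 - 976144) = 29643/107531 + 195382/(-976142) = 29643/107531 + 195382*(-1/976142) = 29643/107531 - 97691/488071 = 3963077732/52482762701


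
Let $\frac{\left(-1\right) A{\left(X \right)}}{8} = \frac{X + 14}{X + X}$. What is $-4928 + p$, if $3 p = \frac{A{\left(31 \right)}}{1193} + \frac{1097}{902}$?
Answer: $- \frac{493134110153}{100075998} \approx -4927.6$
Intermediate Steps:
$A{\left(X \right)} = - \frac{4 \left(14 + X\right)}{X}$ ($A{\left(X \right)} = - 8 \frac{X + 14}{X + X} = - 8 \frac{14 + X}{2 X} = - \frac{4 \left(14 + X\right)}{X}$)
$p = \frac{40407991}{100075998}$ ($p = \frac{\frac{-4 - \frac{56}{31}}{1193} + \frac{1097}{902}}{3} = \frac{\left(-4 - \frac{56}{31}\right) \frac{1}{1193} + 1097 \cdot \frac{1}{902}}{3} = \frac{\left(-4 - \frac{56}{31}\right) \frac{1}{1193} + \frac{1097}{902}}{3} = \frac{\left(- \frac{180}{31}\right) \frac{1}{1193} + \frac{1097}{902}}{3} = \frac{- \frac{180}{36983} + \frac{1097}{902}}{3} = \frac{1}{3} \cdot \frac{40407991}{33358666} = \frac{40407991}{100075998} \approx 0.40377$)
$-4928 + p = -4928 + \frac{40407991}{100075998} = - \frac{493134110153}{100075998}$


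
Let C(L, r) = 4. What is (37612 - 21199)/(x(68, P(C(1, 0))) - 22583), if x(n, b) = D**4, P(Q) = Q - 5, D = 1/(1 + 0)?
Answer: -16413/22582 ≈ -0.72682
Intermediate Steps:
D = 1 (D = 1/1 = 1)
P(Q) = -5 + Q
x(n, b) = 1 (x(n, b) = 1**4 = 1)
(37612 - 21199)/(x(68, P(C(1, 0))) - 22583) = (37612 - 21199)/(1 - 22583) = 16413/(-22582) = 16413*(-1/22582) = -16413/22582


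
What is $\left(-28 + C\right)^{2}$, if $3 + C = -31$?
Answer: $3844$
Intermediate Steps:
$C = -34$ ($C = -3 - 31 = -34$)
$\left(-28 + C\right)^{2} = \left(-28 - 34\right)^{2} = \left(-62\right)^{2} = 3844$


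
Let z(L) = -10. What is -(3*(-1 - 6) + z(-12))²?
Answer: -961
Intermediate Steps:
-(3*(-1 - 6) + z(-12))² = -(3*(-1 - 6) - 10)² = -(3*(-7) - 10)² = -(-21 - 10)² = -1*(-31)² = -1*961 = -961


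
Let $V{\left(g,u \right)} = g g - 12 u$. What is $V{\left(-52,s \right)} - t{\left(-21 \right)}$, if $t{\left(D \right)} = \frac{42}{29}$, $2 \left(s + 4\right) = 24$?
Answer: $\frac{75590}{29} \approx 2606.6$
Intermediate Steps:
$s = 8$ ($s = -4 + \frac{1}{2} \cdot 24 = -4 + 12 = 8$)
$V{\left(g,u \right)} = g^{2} - 12 u$
$t{\left(D \right)} = \frac{42}{29}$ ($t{\left(D \right)} = 42 \cdot \frac{1}{29} = \frac{42}{29}$)
$V{\left(-52,s \right)} - t{\left(-21 \right)} = \left(\left(-52\right)^{2} - 96\right) - \frac{42}{29} = \left(2704 - 96\right) - \frac{42}{29} = 2608 - \frac{42}{29} = \frac{75590}{29}$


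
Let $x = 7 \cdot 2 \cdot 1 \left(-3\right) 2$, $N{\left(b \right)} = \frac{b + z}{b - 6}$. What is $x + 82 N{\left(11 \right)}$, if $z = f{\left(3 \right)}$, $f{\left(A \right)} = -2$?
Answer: $\frac{318}{5} \approx 63.6$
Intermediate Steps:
$z = -2$
$N{\left(b \right)} = \frac{-2 + b}{-6 + b}$ ($N{\left(b \right)} = \frac{b - 2}{b - 6} = \frac{-2 + b}{-6 + b}$)
$x = -84$ ($x = 7 \cdot 2 \left(-3\right) 2 = 7 \left(-6\right) 2 = \left(-42\right) 2 = -84$)
$x + 82 N{\left(11 \right)} = -84 + 82 \frac{-2 + 11}{-6 + 11} = -84 + 82 \cdot \frac{1}{5} \cdot 9 = -84 + 82 \cdot \frac{9}{5} = -84 + \frac{738}{5} = \frac{318}{5}$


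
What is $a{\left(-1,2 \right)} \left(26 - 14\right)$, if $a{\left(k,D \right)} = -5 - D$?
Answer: $-84$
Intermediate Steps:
$a{\left(-1,2 \right)} \left(26 - 14\right) = \left(-5 - 2\right) \left(26 - 14\right) = \left(-5 - 2\right) 12 = \left(-7\right) 12 = -84$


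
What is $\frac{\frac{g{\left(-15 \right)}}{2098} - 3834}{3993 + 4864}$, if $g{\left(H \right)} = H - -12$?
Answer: $- \frac{8043735}{18581986} \approx -0.43288$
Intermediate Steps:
$g{\left(H \right)} = 12 + H$ ($g{\left(H \right)} = H + 12 = 12 + H$)
$\frac{\frac{g{\left(-15 \right)}}{2098} - 3834}{3993 + 4864} = \frac{\frac{12 - 15}{2098} - 3834}{3993 + 4864} = \frac{\left(-3\right) \frac{1}{2098} - 3834}{8857} = \left(- \frac{3}{2098} - 3834\right) \frac{1}{8857} = \left(- \frac{8043735}{2098}\right) \frac{1}{8857} = - \frac{8043735}{18581986}$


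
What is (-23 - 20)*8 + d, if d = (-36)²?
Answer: 952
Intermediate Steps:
d = 1296
(-23 - 20)*8 + d = (-23 - 20)*8 + 1296 = -43*8 + 1296 = -344 + 1296 = 952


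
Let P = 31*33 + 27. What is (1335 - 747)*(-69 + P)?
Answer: 576828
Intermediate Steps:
P = 1050 (P = 1023 + 27 = 1050)
(1335 - 747)*(-69 + P) = (1335 - 747)*(-69 + 1050) = 588*981 = 576828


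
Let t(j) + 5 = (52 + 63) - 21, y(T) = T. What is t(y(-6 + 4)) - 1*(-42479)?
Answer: 42568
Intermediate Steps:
t(j) = 89 (t(j) = -5 + ((52 + 63) - 21) = -5 + (115 - 21) = -5 + 94 = 89)
t(y(-6 + 4)) - 1*(-42479) = 89 - 1*(-42479) = 89 + 42479 = 42568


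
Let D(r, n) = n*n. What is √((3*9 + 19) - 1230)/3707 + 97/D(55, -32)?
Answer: 97/1024 + 4*I*√74/3707 ≈ 0.094727 + 0.0092822*I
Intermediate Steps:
D(r, n) = n²
√((3*9 + 19) - 1230)/3707 + 97/D(55, -32) = √((3*9 + 19) - 1230)/3707 + 97/((-32)²) = √((27 + 19) - 1230)*(1/3707) + 97/1024 = √(46 - 1230)*(1/3707) + 97*(1/1024) = √(-1184)*(1/3707) + 97/1024 = (4*I*√74)*(1/3707) + 97/1024 = 4*I*√74/3707 + 97/1024 = 97/1024 + 4*I*√74/3707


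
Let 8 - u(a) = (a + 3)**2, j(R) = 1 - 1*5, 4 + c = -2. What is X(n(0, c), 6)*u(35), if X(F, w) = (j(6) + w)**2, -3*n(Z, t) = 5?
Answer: -5744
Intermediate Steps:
c = -6 (c = -4 - 2 = -6)
n(Z, t) = -5/3 (n(Z, t) = -1/3*5 = -5/3)
j(R) = -4 (j(R) = 1 - 5 = -4)
X(F, w) = (-4 + w)**2
u(a) = 8 - (3 + a)**2 (u(a) = 8 - (a + 3)**2 = 8 - (3 + a)**2)
X(n(0, c), 6)*u(35) = (-4 + 6)**2*(8 - (3 + 35)**2) = 2**2*(8 - 1*38**2) = 4*(8 - 1*1444) = 4*(8 - 1444) = 4*(-1436) = -5744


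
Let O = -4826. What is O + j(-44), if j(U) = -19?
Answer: -4845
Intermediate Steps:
O + j(-44) = -4826 - 19 = -4845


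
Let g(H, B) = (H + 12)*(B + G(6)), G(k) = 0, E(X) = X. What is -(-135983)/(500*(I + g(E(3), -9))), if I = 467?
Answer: 135983/166000 ≈ 0.81917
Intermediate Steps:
g(H, B) = B*(12 + H) (g(H, B) = (H + 12)*(B + 0) = (12 + H)*B = B*(12 + H))
-(-135983)/(500*(I + g(E(3), -9))) = -(-135983)/(500*(467 - 9*(12 + 3))) = -(-135983)/(500*(467 - 9*15)) = -(-135983)/(500*(467 - 135)) = -(-135983)/(500*332) = -(-135983)/166000 = -1*(-135983/166000) = 135983/166000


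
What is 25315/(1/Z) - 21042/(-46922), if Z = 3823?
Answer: 2270537877466/23461 ≈ 9.6779e+7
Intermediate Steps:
25315/(1/Z) - 21042/(-46922) = 25315/(1/3823) - 21042/(-46922) = 25315/(1/3823) - 21042*(-1/46922) = 25315*3823 + 10521/23461 = 96779245 + 10521/23461 = 2270537877466/23461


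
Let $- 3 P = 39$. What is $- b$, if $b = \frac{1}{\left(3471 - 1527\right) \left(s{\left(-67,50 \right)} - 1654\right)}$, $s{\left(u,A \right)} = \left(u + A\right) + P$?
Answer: $\frac{1}{3273696} \approx 3.0547 \cdot 10^{-7}$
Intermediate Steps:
$P = -13$ ($P = \left(- \frac{1}{3}\right) 39 = -13$)
$s{\left(u,A \right)} = -13 + A + u$ ($s{\left(u,A \right)} = \left(u + A\right) - 13 = \left(A + u\right) - 13 = -13 + A + u$)
$b = - \frac{1}{3273696}$ ($b = \frac{1}{\left(3471 - 1527\right) \left(\left(-13 + 50 - 67\right) - 1654\right)} = \frac{1}{1944 \left(-30 - 1654\right)} = \frac{1}{1944 \left(-1684\right)} = \frac{1}{-3273696} = - \frac{1}{3273696} \approx -3.0547 \cdot 10^{-7}$)
$- b = \left(-1\right) \left(- \frac{1}{3273696}\right) = \frac{1}{3273696}$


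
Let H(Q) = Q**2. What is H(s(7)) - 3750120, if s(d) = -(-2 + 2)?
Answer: -3750120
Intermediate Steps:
s(d) = 0 (s(d) = -1*0 = 0)
H(s(7)) - 3750120 = 0**2 - 3750120 = 0 - 3750120 = -3750120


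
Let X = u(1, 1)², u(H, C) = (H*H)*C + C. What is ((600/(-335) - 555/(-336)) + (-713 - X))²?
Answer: 28959605876569/56310016 ≈ 5.1429e+5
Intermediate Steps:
u(H, C) = C + C*H² (u(H, C) = H²*C + C = C*H² + C = C + C*H²)
X = 4 (X = (1*(1 + 1²))² = (1*(1 + 1))² = (1*2)² = 2² = 4)
((600/(-335) - 555/(-336)) + (-713 - X))² = ((600/(-335) - 555/(-336)) + (-713 - 1*4))² = ((600*(-1/335) - 555*(-1/336)) + (-713 - 4))² = ((-120/67 + 185/112) - 717)² = (-1045/7504 - 717)² = (-5381413/7504)² = 28959605876569/56310016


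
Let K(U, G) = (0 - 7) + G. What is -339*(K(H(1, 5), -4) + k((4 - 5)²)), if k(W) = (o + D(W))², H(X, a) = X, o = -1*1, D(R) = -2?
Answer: 678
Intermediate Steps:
o = -1
K(U, G) = -7 + G
k(W) = 9 (k(W) = (-1 - 2)² = (-3)² = 9)
-339*(K(H(1, 5), -4) + k((4 - 5)²)) = -339*((-7 - 4) + 9) = -339*(-11 + 9) = -339*(-2) = 678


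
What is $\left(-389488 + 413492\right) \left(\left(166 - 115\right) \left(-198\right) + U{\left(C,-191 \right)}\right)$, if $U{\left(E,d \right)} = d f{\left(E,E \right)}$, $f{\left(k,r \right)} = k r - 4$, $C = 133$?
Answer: $-81323943732$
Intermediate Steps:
$f{\left(k,r \right)} = -4 + k r$
$U{\left(E,d \right)} = d \left(-4 + E^{2}\right)$ ($U{\left(E,d \right)} = d \left(-4 + E E\right) = d \left(-4 + E^{2}\right)$)
$\left(-389488 + 413492\right) \left(\left(166 - 115\right) \left(-198\right) + U{\left(C,-191 \right)}\right) = \left(-389488 + 413492\right) \left(\left(166 - 115\right) \left(-198\right) - 191 \left(-4 + 133^{2}\right)\right) = 24004 \left(51 \left(-198\right) - 191 \left(-4 + 17689\right)\right) = 24004 \left(-10098 - 3377835\right) = 24004 \left(-3387933\right) = -81323943732$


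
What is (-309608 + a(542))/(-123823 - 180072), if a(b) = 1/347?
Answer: 21486795/21090313 ≈ 1.0188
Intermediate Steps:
a(b) = 1/347
(-309608 + a(542))/(-123823 - 180072) = (-309608 + 1/347)/(-123823 - 180072) = -107433975/347/(-303895) = -107433975/347*(-1/303895) = 21486795/21090313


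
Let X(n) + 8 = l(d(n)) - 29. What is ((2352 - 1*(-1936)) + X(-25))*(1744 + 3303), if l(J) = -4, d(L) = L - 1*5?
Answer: 21434609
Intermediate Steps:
d(L) = -5 + L (d(L) = L - 5 = -5 + L)
X(n) = -41 (X(n) = -8 + (-4 - 29) = -8 - 33 = -41)
((2352 - 1*(-1936)) + X(-25))*(1744 + 3303) = ((2352 - 1*(-1936)) - 41)*(1744 + 3303) = ((2352 + 1936) - 41)*5047 = (4288 - 41)*5047 = 4247*5047 = 21434609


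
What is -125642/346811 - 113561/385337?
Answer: -87798715325/133639110307 ≈ -0.65698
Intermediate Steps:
-125642/346811 - 113561/385337 = -87798715325/133639110307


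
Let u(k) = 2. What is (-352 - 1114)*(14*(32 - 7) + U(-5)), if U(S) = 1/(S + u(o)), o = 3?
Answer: -1537834/3 ≈ -5.1261e+5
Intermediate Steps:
U(S) = 1/(2 + S) (U(S) = 1/(S + 2) = 1/(2 + S))
(-352 - 1114)*(14*(32 - 7) + U(-5)) = (-352 - 1114)*(14*(32 - 7) + 1/(2 - 5)) = -1466*(14*25 + 1/(-3)) = -1466*(350 - 1/3) = -1466*1049/3 = -1537834/3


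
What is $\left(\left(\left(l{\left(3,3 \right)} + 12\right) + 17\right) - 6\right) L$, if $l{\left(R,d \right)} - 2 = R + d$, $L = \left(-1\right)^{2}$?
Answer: $31$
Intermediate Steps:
$L = 1$
$l{\left(R,d \right)} = 2 + R + d$ ($l{\left(R,d \right)} = 2 + \left(R + d\right) = 2 + R + d$)
$\left(\left(\left(l{\left(3,3 \right)} + 12\right) + 17\right) - 6\right) L = \left(\left(\left(\left(2 + 3 + 3\right) + 12\right) + 17\right) - 6\right) 1 = \left(\left(\left(8 + 12\right) + 17\right) - 6\right) 1 = \left(\left(20 + 17\right) - 6\right) 1 = \left(37 - 6\right) 1 = 31 \cdot 1 = 31$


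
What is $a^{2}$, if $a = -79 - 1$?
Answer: $6400$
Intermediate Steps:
$a = -80$
$a^{2} = \left(-80\right)^{2} = 6400$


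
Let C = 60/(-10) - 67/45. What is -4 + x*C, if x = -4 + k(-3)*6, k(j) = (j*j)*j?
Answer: 55762/45 ≈ 1239.2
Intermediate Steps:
k(j) = j³ (k(j) = j²*j = j³)
x = -166 (x = -4 + (-3)³*6 = -4 - 27*6 = -4 - 162 = -166)
C = -337/45 (C = 60*(-⅒) - 67*1/45 = -6 - 67/45 = -337/45 ≈ -7.4889)
-4 + x*C = -4 - 166*(-337/45) = -4 + 55942/45 = 55762/45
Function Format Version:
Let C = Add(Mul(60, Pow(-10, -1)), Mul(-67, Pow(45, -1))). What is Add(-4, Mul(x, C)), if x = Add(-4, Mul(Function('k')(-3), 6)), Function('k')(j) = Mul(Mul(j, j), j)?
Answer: Rational(55762, 45) ≈ 1239.2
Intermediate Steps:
Function('k')(j) = Pow(j, 3) (Function('k')(j) = Mul(Pow(j, 2), j) = Pow(j, 3))
x = -166 (x = Add(-4, Mul(Pow(-3, 3), 6)) = Add(-4, Mul(-27, 6)) = Add(-4, -162) = -166)
C = Rational(-337, 45) (C = Add(Mul(60, Rational(-1, 10)), Mul(-67, Rational(1, 45))) = Add(-6, Rational(-67, 45)) = Rational(-337, 45) ≈ -7.4889)
Add(-4, Mul(x, C)) = Add(-4, Mul(-166, Rational(-337, 45))) = Add(-4, Rational(55942, 45)) = Rational(55762, 45)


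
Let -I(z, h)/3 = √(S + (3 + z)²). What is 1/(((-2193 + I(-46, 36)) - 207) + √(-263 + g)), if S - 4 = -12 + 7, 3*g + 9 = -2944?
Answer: -3/(7200 + 18*√462 - I*√11226) ≈ -0.00039534 - 5.521e-6*I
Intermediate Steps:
g = -2953/3 (g = -3 + (⅓)*(-2944) = -3 - 2944/3 = -2953/3 ≈ -984.33)
S = -1 (S = 4 + (-12 + 7) = 4 - 5 = -1)
I(z, h) = -3*√(-1 + (3 + z)²)
1/(((-2193 + I(-46, 36)) - 207) + √(-263 + g)) = 1/(((-2193 - 3*√(-1 + (3 - 46)²)) - 207) + √(-263 - 2953/3)) = 1/(((-2193 - 3*√(-1 + (-43)²)) - 207) + √(-3742/3)) = 1/(((-2193 - 3*√(-1 + 1849)) - 207) + I*√11226/3) = 1/(((-2193 - 6*√462) - 207) + I*√11226/3) = 1/((-2400 - 6*√462) + I*√11226/3) = 1/(-2400 - 6*√462 + I*√11226/3)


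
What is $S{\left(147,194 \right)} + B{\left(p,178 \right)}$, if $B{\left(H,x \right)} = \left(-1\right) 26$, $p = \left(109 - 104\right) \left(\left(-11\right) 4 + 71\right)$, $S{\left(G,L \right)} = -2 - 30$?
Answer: $-58$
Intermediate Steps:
$S{\left(G,L \right)} = -32$ ($S{\left(G,L \right)} = -2 - 30 = -32$)
$p = 135$ ($p = 5 \left(-44 + 71\right) = 5 \cdot 27 = 135$)
$B{\left(H,x \right)} = -26$
$S{\left(147,194 \right)} + B{\left(p,178 \right)} = -32 - 26 = -58$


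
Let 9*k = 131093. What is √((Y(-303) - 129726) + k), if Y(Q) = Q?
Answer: 8*I*√16237/3 ≈ 339.8*I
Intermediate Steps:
k = 131093/9 (k = (⅑)*131093 = 131093/9 ≈ 14566.)
√((Y(-303) - 129726) + k) = √((-303 - 129726) + 131093/9) = √(-130029 + 131093/9) = √(-1039168/9) = 8*I*√16237/3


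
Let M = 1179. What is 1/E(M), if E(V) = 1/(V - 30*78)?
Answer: -1161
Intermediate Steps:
E(V) = 1/(-2340 + V) (E(V) = 1/(V - 2340) = 1/(-2340 + V))
1/E(M) = 1/(1/(-2340 + 1179)) = 1/(1/(-1161)) = 1/(-1/1161) = -1161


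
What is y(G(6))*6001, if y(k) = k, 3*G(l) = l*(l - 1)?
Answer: 60010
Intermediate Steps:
G(l) = l*(-1 + l)/3 (G(l) = (l*(l - 1))/3 = (l*(-1 + l))/3 = l*(-1 + l)/3)
y(G(6))*6001 = ((⅓)*6*(-1 + 6))*6001 = ((⅓)*6*5)*6001 = 10*6001 = 60010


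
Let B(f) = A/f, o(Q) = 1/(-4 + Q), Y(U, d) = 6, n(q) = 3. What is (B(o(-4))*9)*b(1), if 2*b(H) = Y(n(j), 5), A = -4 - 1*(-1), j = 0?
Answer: 648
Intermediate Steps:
A = -3 (A = -4 + 1 = -3)
b(H) = 3 (b(H) = (½)*6 = 3)
B(f) = -3/f
(B(o(-4))*9)*b(1) = (-3/(1/(-4 - 4))*9)*3 = (-3/(1/(-8))*9)*3 = (-3/(-⅛)*9)*3 = (-3*(-8)*9)*3 = (24*9)*3 = 216*3 = 648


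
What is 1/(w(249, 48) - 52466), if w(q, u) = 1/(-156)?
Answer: -156/8184697 ≈ -1.9060e-5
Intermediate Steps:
w(q, u) = -1/156
1/(w(249, 48) - 52466) = 1/(-1/156 - 52466) = 1/(-8184697/156) = -156/8184697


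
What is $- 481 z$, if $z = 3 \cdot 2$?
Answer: $-2886$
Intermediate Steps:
$z = 6$
$- 481 z = \left(-481\right) 6 = -2886$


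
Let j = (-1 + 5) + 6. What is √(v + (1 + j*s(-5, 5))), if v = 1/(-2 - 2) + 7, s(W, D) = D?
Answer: √231/2 ≈ 7.5993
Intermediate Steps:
j = 10 (j = 4 + 6 = 10)
v = 27/4 (v = 1/(-4) + 7 = 1*(-¼) + 7 = -¼ + 7 = 27/4 ≈ 6.7500)
√(v + (1 + j*s(-5, 5))) = √(27/4 + (1 + 10*5)) = √(27/4 + (1 + 50)) = √(27/4 + 51) = √(231/4) = √231/2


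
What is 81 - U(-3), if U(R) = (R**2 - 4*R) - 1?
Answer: 61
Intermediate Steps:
U(R) = -1 + R**2 - 4*R
81 - U(-3) = 81 - (-1 + (-3)**2 - 4*(-3)) = 81 - (-1 + 9 + 12) = 81 - 1*20 = 81 - 20 = 61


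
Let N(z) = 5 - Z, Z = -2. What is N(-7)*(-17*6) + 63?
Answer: -651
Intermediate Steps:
N(z) = 7 (N(z) = 5 - 1*(-2) = 5 + 2 = 7)
N(-7)*(-17*6) + 63 = 7*(-17*6) + 63 = 7*(-102) + 63 = -714 + 63 = -651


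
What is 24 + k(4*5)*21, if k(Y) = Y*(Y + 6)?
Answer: 10944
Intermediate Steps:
k(Y) = Y*(6 + Y)
24 + k(4*5)*21 = 24 + ((4*5)*(6 + 4*5))*21 = 24 + (20*(6 + 20))*21 = 24 + (20*26)*21 = 24 + 520*21 = 24 + 10920 = 10944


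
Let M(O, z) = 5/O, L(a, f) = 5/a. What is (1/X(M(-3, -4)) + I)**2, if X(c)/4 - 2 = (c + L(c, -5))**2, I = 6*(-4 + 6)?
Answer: 105698961/732736 ≈ 144.25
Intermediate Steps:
I = 12 (I = 6*2 = 12)
X(c) = 8 + 4*(c + 5/c)**2
(1/X(M(-3, -4)) + I)**2 = (1/(48 + 4*(5/(-3))**2 + 100/(5/(-3))**2) + 12)**2 = (1/(48 + 4*(5*(-1/3))**2 + 100/(5*(-1/3))**2) + 12)**2 = (1/(48 + 4*(-5/3)**2 + 100/(-5/3)**2) + 12)**2 = (1/(48 + 4*(25/9) + 100*(9/25)) + 12)**2 = (1/(48 + 100/9 + 36) + 12)**2 = (1/(856/9) + 12)**2 = (9/856 + 12)**2 = (10281/856)**2 = 105698961/732736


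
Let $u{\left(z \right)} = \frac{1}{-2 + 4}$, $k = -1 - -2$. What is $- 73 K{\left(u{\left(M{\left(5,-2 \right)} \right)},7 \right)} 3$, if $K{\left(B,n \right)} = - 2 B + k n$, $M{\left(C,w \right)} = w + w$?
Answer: $-1314$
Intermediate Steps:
$k = 1$ ($k = -1 + 2 = 1$)
$M{\left(C,w \right)} = 2 w$
$u{\left(z \right)} = \frac{1}{2}$
$K{\left(B,n \right)} = n - 2 B$ ($K{\left(B,n \right)} = - 2 B + 1 n = - 2 B + n = n - 2 B$)
$- 73 K{\left(u{\left(M{\left(5,-2 \right)} \right)},7 \right)} 3 = - 73 \left(7 - 1\right) 3 = \left(-73\right) 6 \cdot 3 = \left(-438\right) 3 = -1314$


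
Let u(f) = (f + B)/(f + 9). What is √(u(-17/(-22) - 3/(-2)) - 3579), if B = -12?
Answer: I*√13760993/62 ≈ 59.832*I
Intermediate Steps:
u(f) = (-12 + f)/(9 + f) (u(f) = (f - 12)/(f + 9) = (-12 + f)/(9 + f))
√(u(-17/(-22) - 3/(-2)) - 3579) = √((-12 + (-17/(-22) - 3/(-2)))/(9 + (-17/(-22) - 3/(-2))) - 3579) = √((-12 + (-17*(-1/22) - 3*(-½)))/(9 + (-17*(-1/22) - 3*(-½))) - 3579) = √((-12 + (17/22 + 3/2))/(9 + (17/22 + 3/2)) - 3579) = √((-12 + 25/11)/(9 + 25/11) - 3579) = √(-107/11/(124/11) - 3579) = √((11/124)*(-107/11) - 3579) = √(-107/124 - 3579) = √(-443903/124) = I*√13760993/62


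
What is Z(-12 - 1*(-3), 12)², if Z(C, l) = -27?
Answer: 729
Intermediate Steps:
Z(-12 - 1*(-3), 12)² = (-27)² = 729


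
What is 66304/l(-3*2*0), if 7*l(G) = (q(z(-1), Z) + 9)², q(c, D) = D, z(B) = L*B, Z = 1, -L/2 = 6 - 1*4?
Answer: 116032/25 ≈ 4641.3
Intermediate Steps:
L = -4 (L = -2*(6 - 1*4) = -2*(6 - 4) = -2*2 = -4)
z(B) = -4*B
l(G) = 100/7 (l(G) = (1 + 9)²/7 = (⅐)*10² = (⅐)*100 = 100/7)
66304/l(-3*2*0) = 66304/(100/7) = 66304*(7/100) = 116032/25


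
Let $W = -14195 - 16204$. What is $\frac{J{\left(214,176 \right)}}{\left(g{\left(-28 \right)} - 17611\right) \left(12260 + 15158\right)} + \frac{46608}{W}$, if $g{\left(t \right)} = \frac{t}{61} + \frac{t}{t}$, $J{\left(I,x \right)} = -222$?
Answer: $- \frac{228794389125169}{149225942342686} \approx -1.5332$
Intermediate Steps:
$W = -30399$ ($W = -14195 - 16204 = -30399$)
$g{\left(t \right)} = 1 + \frac{t}{61}$ ($g{\left(t \right)} = t \frac{1}{61} + 1 = \frac{t}{61} + 1 = 1 + \frac{t}{61}$)
$\frac{J{\left(214,176 \right)}}{\left(g{\left(-28 \right)} - 17611\right) \left(12260 + 15158\right)} + \frac{46608}{W} = - \frac{222}{\left(\left(1 + \frac{1}{61} \left(-28\right)\right) - 17611\right) \left(12260 + 15158\right)} + \frac{46608}{-30399} = - \frac{222}{\left(\left(1 - \frac{28}{61}\right) - 17611\right) 27418} + 46608 \left(- \frac{1}{30399}\right) = - \frac{222}{\left(\frac{33}{61} - 17611\right) 27418} - \frac{15536}{10133} = - \frac{222}{\left(- \frac{1074238}{61}\right) 27418} - \frac{15536}{10133} = - \frac{222}{- \frac{29453457484}{61}} - \frac{15536}{10133} = \left(-222\right) \left(- \frac{61}{29453457484}\right) - \frac{15536}{10133} = \frac{6771}{14726728742} - \frac{15536}{10133} = - \frac{228794389125169}{149225942342686}$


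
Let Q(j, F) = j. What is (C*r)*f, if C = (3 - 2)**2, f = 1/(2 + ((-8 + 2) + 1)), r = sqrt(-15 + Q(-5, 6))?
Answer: -2*I*sqrt(5)/3 ≈ -1.4907*I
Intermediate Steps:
r = 2*I*sqrt(5) (r = sqrt(-15 - 5) = sqrt(-20) = 2*I*sqrt(5) ≈ 4.4721*I)
f = -1/3 (f = 1/(2 + (-6 + 1)) = 1/(2 - 5) = 1/(-3) = -1/3 ≈ -0.33333)
C = 1 (C = 1**2 = 1)
(C*r)*f = (1*(2*I*sqrt(5)))*(-1/3) = (2*I*sqrt(5))*(-1/3) = -2*I*sqrt(5)/3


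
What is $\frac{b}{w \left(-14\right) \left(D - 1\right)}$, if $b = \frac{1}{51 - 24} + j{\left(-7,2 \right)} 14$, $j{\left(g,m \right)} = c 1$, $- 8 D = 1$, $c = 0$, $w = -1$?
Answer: $- \frac{4}{1701} \approx -0.0023516$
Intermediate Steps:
$D = - \frac{1}{8}$ ($D = \left(- \frac{1}{8}\right) 1 = - \frac{1}{8} \approx -0.125$)
$j{\left(g,m \right)} = 0$ ($j{\left(g,m \right)} = 0 \cdot 1 = 0$)
$b = \frac{1}{27}$ ($b = \frac{1}{51 - 24} + 0 \cdot 14 = \frac{1}{27} + 0 = \frac{1}{27} \approx 0.037037$)
$\frac{b}{w \left(-14\right) \left(D - 1\right)} = \frac{1}{27 \left(-1\right) \left(-14\right) \left(- \frac{1}{8} - 1\right)} = \frac{1}{27 \cdot 14 \left(- \frac{9}{8}\right)} = \frac{1}{27 \left(- \frac{63}{4}\right)} = \frac{1}{27} \left(- \frac{4}{63}\right) = - \frac{4}{1701}$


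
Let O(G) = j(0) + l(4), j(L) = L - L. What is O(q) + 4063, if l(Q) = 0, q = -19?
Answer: 4063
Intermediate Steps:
j(L) = 0
O(G) = 0 (O(G) = 0 + 0 = 0)
O(q) + 4063 = 0 + 4063 = 4063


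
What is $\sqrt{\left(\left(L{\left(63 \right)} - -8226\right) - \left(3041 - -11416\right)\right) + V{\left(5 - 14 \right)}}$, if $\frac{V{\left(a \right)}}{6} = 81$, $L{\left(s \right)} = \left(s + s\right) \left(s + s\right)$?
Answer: $\sqrt{10131} \approx 100.65$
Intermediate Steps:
$L{\left(s \right)} = 4 s^{2}$ ($L{\left(s \right)} = 2 s 2 s = 4 s^{2}$)
$V{\left(a \right)} = 486$ ($V{\left(a \right)} = 6 \cdot 81 = 486$)
$\sqrt{\left(\left(L{\left(63 \right)} - -8226\right) - \left(3041 - -11416\right)\right) + V{\left(5 - 14 \right)}} = \sqrt{\left(\left(4 \cdot 63^{2} - -8226\right) - \left(3041 - -11416\right)\right) + 486} = \sqrt{\left(\left(4 \cdot 3969 + 8226\right) - \left(3041 + 11416\right)\right) + 486} = \sqrt{\left(\left(15876 + 8226\right) - 14457\right) + 486} = \sqrt{\left(24102 - 14457\right) + 486} = \sqrt{9645 + 486} = \sqrt{10131}$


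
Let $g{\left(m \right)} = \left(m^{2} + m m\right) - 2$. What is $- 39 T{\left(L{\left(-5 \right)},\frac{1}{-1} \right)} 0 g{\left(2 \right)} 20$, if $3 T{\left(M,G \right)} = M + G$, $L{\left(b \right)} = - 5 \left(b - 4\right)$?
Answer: $0$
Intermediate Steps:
$L{\left(b \right)} = 20 - 5 b$ ($L{\left(b \right)} = - 5 \left(-4 + b\right) = 20 - 5 b$)
$T{\left(M,G \right)} = \frac{G}{3} + \frac{M}{3}$ ($T{\left(M,G \right)} = \frac{M + G}{3} = \frac{G + M}{3} = \frac{G}{3} + \frac{M}{3}$)
$g{\left(m \right)} = -2 + 2 m^{2}$ ($g{\left(m \right)} = \left(m^{2} + m^{2}\right) - 2 = 2 m^{2} - 2 = -2 + 2 m^{2}$)
$- 39 T{\left(L{\left(-5 \right)},\frac{1}{-1} \right)} 0 g{\left(2 \right)} 20 = - 39 \left(\frac{1}{3 \left(-1\right)} + \frac{20 - -25}{3}\right) 0 \left(-2 + 2 \cdot 2^{2}\right) 20 = - 39 \left(\frac{1}{3} \left(-1\right) + \frac{20 + 25}{3}\right) 0 \left(-2 + 2 \cdot 4\right) 20 = - 39 \left(- \frac{1}{3} + \frac{1}{3} \cdot 45\right) 0 \left(-2 + 8\right) 20 = - 39 \left(- \frac{1}{3} + 15\right) 0 \cdot 6 \cdot 20 = - 39 \cdot \frac{44}{3} \cdot 0 \cdot 6 \cdot 20 = - 39 \cdot 0 \cdot 6 \cdot 20 = \left(-39\right) 0 \cdot 20 = 0 \cdot 20 = 0$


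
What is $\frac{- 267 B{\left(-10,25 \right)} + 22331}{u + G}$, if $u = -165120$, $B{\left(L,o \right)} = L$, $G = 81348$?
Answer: $- \frac{25001}{83772} \approx -0.29844$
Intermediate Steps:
$\frac{- 267 B{\left(-10,25 \right)} + 22331}{u + G} = \frac{\left(-267\right) \left(-10\right) + 22331}{-165120 + 81348} = \frac{2670 + 22331}{-83772} = 25001 \left(- \frac{1}{83772}\right) = - \frac{25001}{83772}$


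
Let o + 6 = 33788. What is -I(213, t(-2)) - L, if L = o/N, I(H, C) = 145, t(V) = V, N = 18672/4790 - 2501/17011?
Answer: -1398483712935/152824801 ≈ -9150.9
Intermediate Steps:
o = 33782 (o = -6 + 33788 = 33782)
N = 152824801/40741345 (N = 18672*(1/4790) - 2501*1/17011 = 9336/2395 - 2501/17011 = 152824801/40741345 ≈ 3.7511)
L = 1376324116790/152824801 (L = 33782/(152824801/40741345) = 33782*(40741345/152824801) = 1376324116790/152824801 ≈ 9005.9)
-I(213, t(-2)) - L = -1*145 - 1*1376324116790/152824801 = -145 - 1376324116790/152824801 = -1398483712935/152824801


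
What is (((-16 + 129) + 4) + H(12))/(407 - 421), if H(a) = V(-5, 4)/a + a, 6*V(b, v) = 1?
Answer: -1327/144 ≈ -9.2153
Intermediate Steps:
V(b, v) = 1/6 (V(b, v) = (1/6)*1 = 1/6)
H(a) = a + 1/(6*a) (H(a) = 1/(6*a) + a = a + 1/(6*a))
(((-16 + 129) + 4) + H(12))/(407 - 421) = (((-16 + 129) + 4) + (12 + (1/6)/12))/(407 - 421) = ((113 + 4) + (12 + (1/6)*(1/12)))/(-14) = (117 + (12 + 1/72))*(-1/14) = (117 + 865/72)*(-1/14) = (9289/72)*(-1/14) = -1327/144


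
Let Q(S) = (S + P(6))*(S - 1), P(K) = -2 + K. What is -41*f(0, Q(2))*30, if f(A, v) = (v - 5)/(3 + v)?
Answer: -410/3 ≈ -136.67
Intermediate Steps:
Q(S) = (-1 + S)*(4 + S) (Q(S) = (S + (-2 + 6))*(S - 1) = (S + 4)*(-1 + S) = (4 + S)*(-1 + S) = (-1 + S)*(4 + S))
f(A, v) = (-5 + v)/(3 + v)
-41*f(0, Q(2))*30 = -41*(-5 + (-4 + 2**2 + 3*2))/(3 + (-4 + 2**2 + 3*2))*30 = -41*(-5 + (-4 + 4 + 6))/(3 + (-4 + 4 + 6))*30 = -41*(-5 + 6)/(3 + 6)*30 = -41/9*30 = -410/3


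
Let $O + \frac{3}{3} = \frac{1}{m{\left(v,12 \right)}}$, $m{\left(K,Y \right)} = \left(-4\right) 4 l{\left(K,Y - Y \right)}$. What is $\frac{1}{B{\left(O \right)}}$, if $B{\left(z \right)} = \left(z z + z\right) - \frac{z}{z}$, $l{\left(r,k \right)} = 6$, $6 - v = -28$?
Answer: $- \frac{9216}{9119} \approx -1.0106$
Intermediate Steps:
$v = 34$ ($v = 6 - -28 = 6 + 28 = 34$)
$m{\left(K,Y \right)} = -96$ ($m{\left(K,Y \right)} = \left(-4\right) 4 \cdot 6 = \left(-16\right) 6 = -96$)
$O = - \frac{97}{96}$ ($O = -1 + \frac{1}{-96} = -1 - \frac{1}{96} = - \frac{97}{96} \approx -1.0104$)
$B{\left(z \right)} = -1 + z + z^{2}$ ($B{\left(z \right)} = \left(z^{2} + z\right) - 1 = \left(z + z^{2}\right) - 1 = -1 + z + z^{2}$)
$\frac{1}{B{\left(O \right)}} = \frac{1}{-1 - \frac{97}{96} + \left(- \frac{97}{96}\right)^{2}} = \frac{1}{-1 - \frac{97}{96} + \frac{9409}{9216}} = \frac{1}{- \frac{9119}{9216}} = - \frac{9216}{9119}$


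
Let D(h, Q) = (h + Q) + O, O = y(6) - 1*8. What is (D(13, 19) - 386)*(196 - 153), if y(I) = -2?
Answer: -15652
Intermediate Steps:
O = -10 (O = -2 - 1*8 = -2 - 8 = -10)
D(h, Q) = -10 + Q + h (D(h, Q) = (h + Q) - 10 = (Q + h) - 10 = -10 + Q + h)
(D(13, 19) - 386)*(196 - 153) = ((-10 + 19 + 13) - 386)*(196 - 153) = (22 - 386)*43 = -364*43 = -15652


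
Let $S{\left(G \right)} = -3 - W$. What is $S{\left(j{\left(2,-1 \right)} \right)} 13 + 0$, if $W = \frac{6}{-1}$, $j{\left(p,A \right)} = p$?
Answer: $39$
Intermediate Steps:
$W = -6$ ($W = 6 \left(-1\right) = -6$)
$S{\left(G \right)} = 3$ ($S{\left(G \right)} = -3 - -6 = -3 + 6 = 3$)
$S{\left(j{\left(2,-1 \right)} \right)} 13 + 0 = 3 \cdot 13 + 0 = 39 + 0 = 39$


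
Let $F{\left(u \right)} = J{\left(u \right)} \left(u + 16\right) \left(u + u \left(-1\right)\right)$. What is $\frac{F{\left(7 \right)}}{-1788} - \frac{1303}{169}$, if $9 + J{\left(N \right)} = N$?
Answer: $- \frac{1303}{169} \approx -7.7101$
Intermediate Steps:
$J{\left(N \right)} = -9 + N$
$F{\left(u \right)} = 0$ ($F{\left(u \right)} = \left(-9 + u\right) \left(u + 16\right) \left(u + u \left(-1\right)\right) = \left(-9 + u\right) \left(16 + u\right) \left(u - u\right) = \left(-9 + u\right) \left(16 + u\right) 0 = \left(-9 + u\right) 0 = 0$)
$\frac{F{\left(7 \right)}}{-1788} - \frac{1303}{169} = \frac{0}{-1788} - \frac{1303}{169} = 0 \left(- \frac{1}{1788}\right) - \frac{1303}{169} = 0 - \frac{1303}{169} = - \frac{1303}{169}$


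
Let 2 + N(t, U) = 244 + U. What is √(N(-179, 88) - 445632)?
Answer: 3*I*√49478 ≈ 667.31*I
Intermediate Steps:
N(t, U) = 242 + U (N(t, U) = -2 + (244 + U) = 242 + U)
√(N(-179, 88) - 445632) = √((242 + 88) - 445632) = √(330 - 445632) = √(-445302) = 3*I*√49478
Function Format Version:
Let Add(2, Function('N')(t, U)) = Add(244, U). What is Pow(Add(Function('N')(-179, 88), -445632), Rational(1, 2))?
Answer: Mul(3, I, Pow(49478, Rational(1, 2))) ≈ Mul(667.31, I)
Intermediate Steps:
Function('N')(t, U) = Add(242, U) (Function('N')(t, U) = Add(-2, Add(244, U)) = Add(242, U))
Pow(Add(Function('N')(-179, 88), -445632), Rational(1, 2)) = Pow(Add(Add(242, 88), -445632), Rational(1, 2)) = Pow(Add(330, -445632), Rational(1, 2)) = Pow(-445302, Rational(1, 2)) = Mul(3, I, Pow(49478, Rational(1, 2)))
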